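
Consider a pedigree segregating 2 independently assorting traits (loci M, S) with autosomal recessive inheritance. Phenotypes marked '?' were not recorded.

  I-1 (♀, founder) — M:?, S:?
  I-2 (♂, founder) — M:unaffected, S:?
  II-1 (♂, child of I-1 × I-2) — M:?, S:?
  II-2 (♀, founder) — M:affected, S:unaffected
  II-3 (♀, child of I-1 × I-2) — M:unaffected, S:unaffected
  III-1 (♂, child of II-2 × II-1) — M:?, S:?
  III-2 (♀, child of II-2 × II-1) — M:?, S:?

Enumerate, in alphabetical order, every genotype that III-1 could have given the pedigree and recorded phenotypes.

III-1 ∈ {Mm SS, Mm Ss, Mm ss, mm SS, mm Ss, mm ss}

M/I-1 ? ·: MM|Mm|mm
M/I-2 un ·: MM|Mm
M/II-1 ? I-1×I-2: MM|Mm|mm
M/II-2 aff ·: mm
M/II-3 un I-1×I-2: MM|Mm
M/III-1 ? II-2×II-1: Mm|mm
M/III-2 ? II-2×II-1: Mm|mm
⇒ M over [I-1,I-2,II-1,II-2,II-3,III-1,III-2]: 42 consistent
S/I-1 ? ·: SS|Ss|ss
S/I-2 ? ·: SS|Ss|ss
S/II-1 ? I-1×I-2: SS|Ss|ss
S/II-2 un ·: SS|Ss
S/II-3 un I-1×I-2: SS|Ss
S/III-1 ? II-2×II-1: SS|Ss|ss
S/III-2 ? II-2×II-1: SS|Ss|ss
⇒ S over [I-1,I-2,II-1,II-2,II-3,III-1,III-2]: 185 consistent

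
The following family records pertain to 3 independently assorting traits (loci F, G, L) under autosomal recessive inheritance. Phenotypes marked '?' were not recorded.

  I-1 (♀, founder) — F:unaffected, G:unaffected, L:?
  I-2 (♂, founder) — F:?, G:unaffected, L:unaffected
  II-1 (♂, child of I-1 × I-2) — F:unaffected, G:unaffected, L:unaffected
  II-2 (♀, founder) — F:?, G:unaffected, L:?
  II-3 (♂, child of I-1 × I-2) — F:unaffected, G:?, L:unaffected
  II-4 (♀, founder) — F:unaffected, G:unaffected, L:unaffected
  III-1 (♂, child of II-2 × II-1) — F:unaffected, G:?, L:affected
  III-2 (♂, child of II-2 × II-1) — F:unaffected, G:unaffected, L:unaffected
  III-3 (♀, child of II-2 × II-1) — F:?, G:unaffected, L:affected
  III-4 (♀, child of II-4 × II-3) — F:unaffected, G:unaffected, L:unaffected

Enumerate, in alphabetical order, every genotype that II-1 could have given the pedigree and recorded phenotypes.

II-1 ∈ {FF GG Ll, FF Gg Ll, Ff GG Ll, Ff Gg Ll}

F/I-1 un ·: FF|Ff
F/I-2 ? ·: FF|Ff|ff
F/II-1 un I-1×I-2: FF|Ff
F/II-2 ? ·: FF|Ff|ff
F/II-3 un I-1×I-2: FF|Ff
F/II-4 un ·: FF|Ff
F/III-1 un II-2×II-1: FF|Ff
F/III-2 un II-2×II-1: FF|Ff
F/III-3 ? II-2×II-1: FF|Ff|ff
F/III-4 un II-4×II-3: FF|Ff
⇒ F over [I-1,I-2,II-1,II-2,II-3,II-4,III-1,III-2,III-3,III-4]: 878 consistent
G/I-1 un ·: GG|Gg
G/I-2 un ·: GG|Gg
G/II-1 un I-1×I-2: GG|Gg
G/II-2 un ·: GG|Gg
G/II-3 ? I-1×I-2: GG|Gg|gg
G/II-4 un ·: GG|Gg
G/III-1 ? II-2×II-1: GG|Gg|gg
G/III-2 un II-2×II-1: GG|Gg
G/III-3 un II-2×II-1: GG|Gg
G/III-4 un II-4×II-3: GG|Gg
⇒ G over [I-1,I-2,II-1,II-2,II-3,II-4,III-1,III-2,III-3,III-4]: 694 consistent
L/I-1 ? ·: LL|Ll|ll
L/I-2 un ·: LL|Ll
L/II-1 un I-1×I-2: Ll
L/II-2 ? ·: Ll|ll
L/II-3 un I-1×I-2: LL|Ll
L/II-4 un ·: LL|Ll
L/III-1 aff II-2×II-1: ll
L/III-2 un II-2×II-1: LL|Ll
L/III-3 aff II-2×II-1: ll
L/III-4 un II-4×II-3: LL|Ll
⇒ L over [I-1,I-2,II-1,II-2,II-3,II-4,III-1,III-2,III-3,III-4]: 87 consistent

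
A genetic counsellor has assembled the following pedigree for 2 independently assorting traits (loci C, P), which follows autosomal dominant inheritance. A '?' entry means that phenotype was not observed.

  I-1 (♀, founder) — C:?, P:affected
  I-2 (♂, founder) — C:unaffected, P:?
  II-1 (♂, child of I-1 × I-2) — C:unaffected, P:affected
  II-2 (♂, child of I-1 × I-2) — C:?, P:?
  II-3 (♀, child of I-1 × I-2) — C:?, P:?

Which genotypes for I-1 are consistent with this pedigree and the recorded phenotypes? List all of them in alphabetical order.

I-1 ∈ {Cc PP, Cc Pp, cc PP, cc Pp}

C/I-1 ? ·: cc|Cc
C/I-2 un ·: cc
C/II-1 un I-1×I-2: cc
C/II-2 ? I-1×I-2: cc|Cc
C/II-3 ? I-1×I-2: cc|Cc
⇒ C over [I-1,I-2,II-1,II-2,II-3]: 5 consistent
P/I-1 aff ·: Pp|PP
P/I-2 ? ·: pp|Pp|PP
P/II-1 aff I-1×I-2: Pp|PP
P/II-2 ? I-1×I-2: pp|Pp|PP
P/II-3 ? I-1×I-2: pp|Pp|PP
⇒ P over [I-1,I-2,II-1,II-2,II-3]: 40 consistent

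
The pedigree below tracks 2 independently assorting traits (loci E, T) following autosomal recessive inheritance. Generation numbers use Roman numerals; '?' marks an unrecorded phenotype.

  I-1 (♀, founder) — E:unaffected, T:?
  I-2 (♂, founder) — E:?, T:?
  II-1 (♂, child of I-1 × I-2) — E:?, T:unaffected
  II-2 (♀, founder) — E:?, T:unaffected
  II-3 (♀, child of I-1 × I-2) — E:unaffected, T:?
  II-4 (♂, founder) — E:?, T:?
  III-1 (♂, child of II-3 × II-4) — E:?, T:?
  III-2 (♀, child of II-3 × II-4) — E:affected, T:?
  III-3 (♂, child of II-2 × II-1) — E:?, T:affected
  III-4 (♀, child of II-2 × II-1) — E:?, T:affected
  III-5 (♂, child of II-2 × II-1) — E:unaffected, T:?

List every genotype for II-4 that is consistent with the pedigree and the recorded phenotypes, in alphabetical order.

E/I-1 un ·: EE|Ee
E/I-2 ? ·: EE|Ee|ee
E/II-1 ? I-1×I-2: EE|Ee|ee
E/II-2 ? ·: EE|Ee|ee
E/II-3 un I-1×I-2: Ee
E/II-4 ? ·: Ee|ee
E/III-1 ? II-3×II-4: EE|Ee|ee
E/III-2 aff II-3×II-4: ee
E/III-3 ? II-2×II-1: EE|Ee|ee
E/III-4 ? II-2×II-1: EE|Ee|ee
E/III-5 un II-2×II-1: EE|Ee
⇒ E over [I-1,I-2,II-1,II-2,II-3,II-4,III-1,III-2,III-3,III-4,III-5]: 950 consistent
T/I-1 ? ·: TT|Tt|tt
T/I-2 ? ·: TT|Tt|tt
T/II-1 un I-1×I-2: Tt
T/II-2 un ·: Tt
T/II-3 ? I-1×I-2: TT|Tt|tt
T/II-4 ? ·: TT|Tt|tt
T/III-1 ? II-3×II-4: TT|Tt|tt
T/III-2 ? II-3×II-4: TT|Tt|tt
T/III-3 aff II-2×II-1: tt
T/III-4 aff II-2×II-1: tt
T/III-5 ? II-2×II-1: TT|Tt|tt
⇒ T over [I-1,I-2,II-1,II-2,II-3,II-4,III-1,III-2,III-3,III-4,III-5]: 465 consistent

II-4 ∈ {Ee TT, Ee Tt, Ee tt, ee TT, ee Tt, ee tt}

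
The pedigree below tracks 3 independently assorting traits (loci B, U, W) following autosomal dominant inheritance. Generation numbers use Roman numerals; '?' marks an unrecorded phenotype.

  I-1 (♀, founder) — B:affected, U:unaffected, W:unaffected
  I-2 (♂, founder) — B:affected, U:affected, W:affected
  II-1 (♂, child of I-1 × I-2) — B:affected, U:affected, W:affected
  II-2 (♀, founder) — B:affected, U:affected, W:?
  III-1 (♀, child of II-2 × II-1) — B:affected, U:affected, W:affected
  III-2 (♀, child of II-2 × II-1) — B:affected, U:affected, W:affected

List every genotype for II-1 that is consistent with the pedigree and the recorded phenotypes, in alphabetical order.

B/I-1 aff ·: Bb|BB
B/I-2 aff ·: Bb|BB
B/II-1 aff I-1×I-2: Bb|BB
B/II-2 aff ·: Bb|BB
B/III-1 aff II-2×II-1: Bb|BB
B/III-2 aff II-2×II-1: Bb|BB
⇒ B over [I-1,I-2,II-1,II-2,III-1,III-2]: 44 consistent
U/I-1 un ·: uu
U/I-2 aff ·: Uu|UU
U/II-1 aff I-1×I-2: Uu
U/II-2 aff ·: Uu|UU
U/III-1 aff II-2×II-1: Uu|UU
U/III-2 aff II-2×II-1: Uu|UU
⇒ U over [I-1,I-2,II-1,II-2,III-1,III-2]: 16 consistent
W/I-1 un ·: ww
W/I-2 aff ·: Ww|WW
W/II-1 aff I-1×I-2: Ww
W/II-2 ? ·: ww|Ww|WW
W/III-1 aff II-2×II-1: Ww|WW
W/III-2 aff II-2×II-1: Ww|WW
⇒ W over [I-1,I-2,II-1,II-2,III-1,III-2]: 18 consistent

II-1 ∈ {BB Uu Ww, Bb Uu Ww}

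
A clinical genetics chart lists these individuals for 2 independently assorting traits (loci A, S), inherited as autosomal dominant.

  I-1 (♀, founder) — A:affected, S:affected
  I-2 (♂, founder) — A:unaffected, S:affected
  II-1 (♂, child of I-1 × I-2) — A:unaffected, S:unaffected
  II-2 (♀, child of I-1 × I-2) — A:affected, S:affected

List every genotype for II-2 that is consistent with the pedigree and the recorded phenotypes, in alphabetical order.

II-2 ∈ {Aa SS, Aa Ss}

A/I-1 aff ·: Aa
A/I-2 un ·: aa
A/II-1 un I-1×I-2: aa
A/II-2 aff I-1×I-2: Aa
⇒ A over [I-1,I-2,II-1,II-2]: 1 consistent
S/I-1 aff ·: Ss
S/I-2 aff ·: Ss
S/II-1 un I-1×I-2: ss
S/II-2 aff I-1×I-2: Ss|SS
⇒ S over [I-1,I-2,II-1,II-2]: 2 consistent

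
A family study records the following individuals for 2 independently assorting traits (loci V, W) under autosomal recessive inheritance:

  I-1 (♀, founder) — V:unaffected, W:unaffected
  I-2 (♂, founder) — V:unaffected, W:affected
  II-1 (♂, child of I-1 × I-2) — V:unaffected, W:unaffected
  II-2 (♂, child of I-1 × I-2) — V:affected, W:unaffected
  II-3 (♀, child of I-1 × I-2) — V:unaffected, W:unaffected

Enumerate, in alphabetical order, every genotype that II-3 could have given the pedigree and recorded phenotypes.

II-3 ∈ {VV Ww, Vv Ww}

V/I-1 un ·: Vv
V/I-2 un ·: Vv
V/II-1 un I-1×I-2: VV|Vv
V/II-2 aff I-1×I-2: vv
V/II-3 un I-1×I-2: VV|Vv
⇒ V over [I-1,I-2,II-1,II-2,II-3]: 4 consistent
W/I-1 un ·: WW|Ww
W/I-2 aff ·: ww
W/II-1 un I-1×I-2: Ww
W/II-2 un I-1×I-2: Ww
W/II-3 un I-1×I-2: Ww
⇒ W over [I-1,I-2,II-1,II-2,II-3]: 2 consistent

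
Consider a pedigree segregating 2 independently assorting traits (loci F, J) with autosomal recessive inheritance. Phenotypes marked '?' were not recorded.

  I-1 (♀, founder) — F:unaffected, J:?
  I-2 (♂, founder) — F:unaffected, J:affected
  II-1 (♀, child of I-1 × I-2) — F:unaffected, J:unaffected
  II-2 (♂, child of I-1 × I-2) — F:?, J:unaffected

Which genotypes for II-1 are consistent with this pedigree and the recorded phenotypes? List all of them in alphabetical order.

II-1 ∈ {FF Jj, Ff Jj}

F/I-1 un ·: FF|Ff
F/I-2 un ·: FF|Ff
F/II-1 un I-1×I-2: FF|Ff
F/II-2 ? I-1×I-2: FF|Ff|ff
⇒ F over [I-1,I-2,II-1,II-2]: 15 consistent
J/I-1 ? ·: JJ|Jj
J/I-2 aff ·: jj
J/II-1 un I-1×I-2: Jj
J/II-2 un I-1×I-2: Jj
⇒ J over [I-1,I-2,II-1,II-2]: 2 consistent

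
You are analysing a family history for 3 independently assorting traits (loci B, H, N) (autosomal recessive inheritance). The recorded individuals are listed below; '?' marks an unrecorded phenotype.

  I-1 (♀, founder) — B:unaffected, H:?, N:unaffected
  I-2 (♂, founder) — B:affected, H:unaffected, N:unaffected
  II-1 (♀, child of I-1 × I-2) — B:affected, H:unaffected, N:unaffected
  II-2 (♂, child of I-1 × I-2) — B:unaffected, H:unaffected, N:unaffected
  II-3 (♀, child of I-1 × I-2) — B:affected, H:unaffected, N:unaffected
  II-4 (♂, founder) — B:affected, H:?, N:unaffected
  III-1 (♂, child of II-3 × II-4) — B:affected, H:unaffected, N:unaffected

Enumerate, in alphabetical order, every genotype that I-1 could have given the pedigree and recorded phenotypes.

I-1 ∈ {Bb HH NN, Bb HH Nn, Bb Hh NN, Bb Hh Nn, Bb hh NN, Bb hh Nn}

B/I-1 un ·: Bb
B/I-2 aff ·: bb
B/II-1 aff I-1×I-2: bb
B/II-2 un I-1×I-2: Bb
B/II-3 aff I-1×I-2: bb
B/II-4 aff ·: bb
B/III-1 aff II-3×II-4: bb
⇒ B over [I-1,I-2,II-1,II-2,II-3,II-4,III-1]: 1 consistent
H/I-1 ? ·: HH|Hh|hh
H/I-2 un ·: HH|Hh
H/II-1 un I-1×I-2: HH|Hh
H/II-2 un I-1×I-2: HH|Hh
H/II-3 un I-1×I-2: HH|Hh
H/II-4 ? ·: HH|Hh|hh
H/III-1 un II-3×II-4: HH|Hh
⇒ H over [I-1,I-2,II-1,II-2,II-3,II-4,III-1]: 122 consistent
N/I-1 un ·: NN|Nn
N/I-2 un ·: NN|Nn
N/II-1 un I-1×I-2: NN|Nn
N/II-2 un I-1×I-2: NN|Nn
N/II-3 un I-1×I-2: NN|Nn
N/II-4 un ·: NN|Nn
N/III-1 un II-3×II-4: NN|Nn
⇒ N over [I-1,I-2,II-1,II-2,II-3,II-4,III-1]: 87 consistent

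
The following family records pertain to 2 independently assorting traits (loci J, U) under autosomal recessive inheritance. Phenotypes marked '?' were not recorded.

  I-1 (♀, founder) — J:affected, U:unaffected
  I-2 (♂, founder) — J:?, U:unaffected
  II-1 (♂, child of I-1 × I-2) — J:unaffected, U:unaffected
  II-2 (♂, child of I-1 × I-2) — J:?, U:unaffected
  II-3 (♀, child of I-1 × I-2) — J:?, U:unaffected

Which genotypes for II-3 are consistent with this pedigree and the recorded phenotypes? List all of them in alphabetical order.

II-3 ∈ {Jj UU, Jj Uu, jj UU, jj Uu}

J/I-1 aff ·: jj
J/I-2 ? ·: JJ|Jj
J/II-1 un I-1×I-2: Jj
J/II-2 ? I-1×I-2: Jj|jj
J/II-3 ? I-1×I-2: Jj|jj
⇒ J over [I-1,I-2,II-1,II-2,II-3]: 5 consistent
U/I-1 un ·: UU|Uu
U/I-2 un ·: UU|Uu
U/II-1 un I-1×I-2: UU|Uu
U/II-2 un I-1×I-2: UU|Uu
U/II-3 un I-1×I-2: UU|Uu
⇒ U over [I-1,I-2,II-1,II-2,II-3]: 25 consistent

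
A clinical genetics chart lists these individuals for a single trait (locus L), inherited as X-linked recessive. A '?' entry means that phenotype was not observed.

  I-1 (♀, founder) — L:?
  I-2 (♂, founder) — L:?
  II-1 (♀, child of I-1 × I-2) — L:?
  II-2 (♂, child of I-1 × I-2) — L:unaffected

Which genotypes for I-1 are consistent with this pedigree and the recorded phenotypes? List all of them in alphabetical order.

L/I-1 ? ·: X^LX^L|X^LX^l
L/I-2 ? ·: X^LY|X^lY
L/II-1 ? I-1×I-2: X^LX^L|X^LX^l|X^lX^l
L/II-2 un I-1×I-2: X^LY
⇒ L over [I-1,I-2,II-1,II-2]: 6 consistent

I-1 ∈ {X^LX^L, X^LX^l}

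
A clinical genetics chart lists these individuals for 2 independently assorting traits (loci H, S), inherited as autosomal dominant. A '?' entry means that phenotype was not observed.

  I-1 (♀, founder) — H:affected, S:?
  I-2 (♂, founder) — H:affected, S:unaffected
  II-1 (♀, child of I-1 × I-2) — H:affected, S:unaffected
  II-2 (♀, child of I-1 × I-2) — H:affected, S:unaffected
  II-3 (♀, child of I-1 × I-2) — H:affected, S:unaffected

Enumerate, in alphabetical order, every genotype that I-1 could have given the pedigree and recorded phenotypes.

I-1 ∈ {HH Ss, HH ss, Hh Ss, Hh ss}

H/I-1 aff ·: Hh|HH
H/I-2 aff ·: Hh|HH
H/II-1 aff I-1×I-2: Hh|HH
H/II-2 aff I-1×I-2: Hh|HH
H/II-3 aff I-1×I-2: Hh|HH
⇒ H over [I-1,I-2,II-1,II-2,II-3]: 25 consistent
S/I-1 ? ·: ss|Ss
S/I-2 un ·: ss
S/II-1 un I-1×I-2: ss
S/II-2 un I-1×I-2: ss
S/II-3 un I-1×I-2: ss
⇒ S over [I-1,I-2,II-1,II-2,II-3]: 2 consistent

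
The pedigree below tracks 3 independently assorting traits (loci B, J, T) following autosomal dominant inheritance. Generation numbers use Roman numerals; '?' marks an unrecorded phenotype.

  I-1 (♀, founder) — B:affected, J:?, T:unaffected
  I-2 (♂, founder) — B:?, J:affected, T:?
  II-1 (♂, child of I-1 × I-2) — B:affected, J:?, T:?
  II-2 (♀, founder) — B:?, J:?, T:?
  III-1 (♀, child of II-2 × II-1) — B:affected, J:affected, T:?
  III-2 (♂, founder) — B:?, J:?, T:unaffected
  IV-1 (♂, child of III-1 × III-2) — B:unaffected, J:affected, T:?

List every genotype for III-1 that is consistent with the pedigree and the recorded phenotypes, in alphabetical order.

III-1 ∈ {Bb JJ TT, Bb JJ Tt, Bb JJ tt, Bb Jj TT, Bb Jj Tt, Bb Jj tt}

B/I-1 aff ·: Bb|BB
B/I-2 ? ·: bb|Bb|BB
B/II-1 aff I-1×I-2: Bb|BB
B/II-2 ? ·: bb|Bb|BB
B/III-1 aff II-2×II-1: Bb
B/III-2 ? ·: bb|Bb
B/IV-1 un III-1×III-2: bb
⇒ B over [I-1,I-2,II-1,II-2,III-1,III-2,IV-1]: 46 consistent
J/I-1 ? ·: jj|Jj|JJ
J/I-2 aff ·: Jj|JJ
J/II-1 ? I-1×I-2: jj|Jj|JJ
J/II-2 ? ·: jj|Jj|JJ
J/III-1 aff II-2×II-1: Jj|JJ
J/III-2 ? ·: jj|Jj|JJ
J/IV-1 aff III-1×III-2: Jj|JJ
⇒ J over [I-1,I-2,II-1,II-2,III-1,III-2,IV-1]: 207 consistent
T/I-1 un ·: tt
T/I-2 ? ·: tt|Tt|TT
T/II-1 ? I-1×I-2: tt|Tt
T/II-2 ? ·: tt|Tt|TT
T/III-1 ? II-2×II-1: tt|Tt|TT
T/III-2 un ·: tt
T/IV-1 ? III-1×III-2: tt|Tt
⇒ T over [I-1,I-2,II-1,II-2,III-1,III-2,IV-1]: 32 consistent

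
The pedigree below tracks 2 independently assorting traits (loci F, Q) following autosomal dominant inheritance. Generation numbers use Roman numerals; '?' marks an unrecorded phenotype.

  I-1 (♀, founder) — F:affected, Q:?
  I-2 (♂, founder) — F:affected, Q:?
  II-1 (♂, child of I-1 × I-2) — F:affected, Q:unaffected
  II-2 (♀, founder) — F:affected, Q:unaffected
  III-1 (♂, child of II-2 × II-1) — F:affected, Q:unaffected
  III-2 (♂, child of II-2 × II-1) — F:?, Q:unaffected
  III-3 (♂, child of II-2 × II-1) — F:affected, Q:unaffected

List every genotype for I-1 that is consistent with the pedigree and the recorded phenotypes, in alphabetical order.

F/I-1 aff ·: Ff|FF
F/I-2 aff ·: Ff|FF
F/II-1 aff I-1×I-2: Ff|FF
F/II-2 aff ·: Ff|FF
F/III-1 aff II-2×II-1: Ff|FF
F/III-2 ? II-2×II-1: ff|Ff|FF
F/III-3 aff II-2×II-1: Ff|FF
⇒ F over [I-1,I-2,II-1,II-2,III-1,III-2,III-3]: 96 consistent
Q/I-1 ? ·: qq|Qq
Q/I-2 ? ·: qq|Qq
Q/II-1 un I-1×I-2: qq
Q/II-2 un ·: qq
Q/III-1 un II-2×II-1: qq
Q/III-2 un II-2×II-1: qq
Q/III-3 un II-2×II-1: qq
⇒ Q over [I-1,I-2,II-1,II-2,III-1,III-2,III-3]: 4 consistent

I-1 ∈ {FF Qq, FF qq, Ff Qq, Ff qq}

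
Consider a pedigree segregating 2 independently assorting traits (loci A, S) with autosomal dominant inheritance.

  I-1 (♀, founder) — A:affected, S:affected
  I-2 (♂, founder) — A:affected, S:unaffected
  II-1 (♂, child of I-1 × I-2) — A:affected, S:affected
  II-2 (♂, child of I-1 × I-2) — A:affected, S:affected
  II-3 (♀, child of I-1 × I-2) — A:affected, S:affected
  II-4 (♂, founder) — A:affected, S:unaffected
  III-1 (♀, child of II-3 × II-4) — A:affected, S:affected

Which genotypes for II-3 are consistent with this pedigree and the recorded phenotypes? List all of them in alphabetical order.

A/I-1 aff ·: Aa|AA
A/I-2 aff ·: Aa|AA
A/II-1 aff I-1×I-2: Aa|AA
A/II-2 aff I-1×I-2: Aa|AA
A/II-3 aff I-1×I-2: Aa|AA
A/II-4 aff ·: Aa|AA
A/III-1 aff II-3×II-4: Aa|AA
⇒ A over [I-1,I-2,II-1,II-2,II-3,II-4,III-1]: 87 consistent
S/I-1 aff ·: Ss|SS
S/I-2 un ·: ss
S/II-1 aff I-1×I-2: Ss
S/II-2 aff I-1×I-2: Ss
S/II-3 aff I-1×I-2: Ss
S/II-4 un ·: ss
S/III-1 aff II-3×II-4: Ss
⇒ S over [I-1,I-2,II-1,II-2,II-3,II-4,III-1]: 2 consistent

II-3 ∈ {AA Ss, Aa Ss}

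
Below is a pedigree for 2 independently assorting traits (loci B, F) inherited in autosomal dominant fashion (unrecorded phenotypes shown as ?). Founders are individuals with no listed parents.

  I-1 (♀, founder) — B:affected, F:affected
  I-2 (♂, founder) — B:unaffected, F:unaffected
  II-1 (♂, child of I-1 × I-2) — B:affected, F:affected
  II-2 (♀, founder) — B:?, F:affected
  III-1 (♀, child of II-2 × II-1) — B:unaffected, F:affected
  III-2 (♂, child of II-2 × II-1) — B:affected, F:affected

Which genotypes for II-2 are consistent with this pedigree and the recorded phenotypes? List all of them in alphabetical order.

B/I-1 aff ·: Bb|BB
B/I-2 un ·: bb
B/II-1 aff I-1×I-2: Bb
B/II-2 ? ·: bb|Bb
B/III-1 un II-2×II-1: bb
B/III-2 aff II-2×II-1: Bb|BB
⇒ B over [I-1,I-2,II-1,II-2,III-1,III-2]: 6 consistent
F/I-1 aff ·: Ff|FF
F/I-2 un ·: ff
F/II-1 aff I-1×I-2: Ff
F/II-2 aff ·: Ff|FF
F/III-1 aff II-2×II-1: Ff|FF
F/III-2 aff II-2×II-1: Ff|FF
⇒ F over [I-1,I-2,II-1,II-2,III-1,III-2]: 16 consistent

II-2 ∈ {Bb FF, Bb Ff, bb FF, bb Ff}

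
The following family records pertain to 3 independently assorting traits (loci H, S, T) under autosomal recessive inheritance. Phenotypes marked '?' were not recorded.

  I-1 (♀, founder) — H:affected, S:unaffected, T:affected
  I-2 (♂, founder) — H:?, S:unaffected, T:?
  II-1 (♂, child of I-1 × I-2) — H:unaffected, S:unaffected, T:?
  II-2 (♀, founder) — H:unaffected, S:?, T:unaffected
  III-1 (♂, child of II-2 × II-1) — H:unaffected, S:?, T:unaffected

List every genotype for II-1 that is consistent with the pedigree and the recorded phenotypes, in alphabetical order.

H/I-1 aff ·: hh
H/I-2 ? ·: HH|Hh
H/II-1 un I-1×I-2: Hh
H/II-2 un ·: HH|Hh
H/III-1 un II-2×II-1: HH|Hh
⇒ H over [I-1,I-2,II-1,II-2,III-1]: 8 consistent
S/I-1 un ·: SS|Ss
S/I-2 un ·: SS|Ss
S/II-1 un I-1×I-2: SS|Ss
S/II-2 ? ·: SS|Ss|ss
S/III-1 ? II-2×II-1: SS|Ss|ss
⇒ S over [I-1,I-2,II-1,II-2,III-1]: 37 consistent
T/I-1 aff ·: tt
T/I-2 ? ·: TT|Tt|tt
T/II-1 ? I-1×I-2: Tt|tt
T/II-2 un ·: TT|Tt
T/III-1 un II-2×II-1: TT|Tt
⇒ T over [I-1,I-2,II-1,II-2,III-1]: 12 consistent

II-1 ∈ {Hh SS Tt, Hh SS tt, Hh Ss Tt, Hh Ss tt}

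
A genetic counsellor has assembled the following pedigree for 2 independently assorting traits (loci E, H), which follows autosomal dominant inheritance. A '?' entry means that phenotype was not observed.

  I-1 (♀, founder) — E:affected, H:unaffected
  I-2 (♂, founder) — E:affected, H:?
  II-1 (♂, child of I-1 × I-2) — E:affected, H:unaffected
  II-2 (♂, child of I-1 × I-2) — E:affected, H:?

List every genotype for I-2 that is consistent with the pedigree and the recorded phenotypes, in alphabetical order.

I-2 ∈ {EE Hh, EE hh, Ee Hh, Ee hh}

E/I-1 aff ·: Ee|EE
E/I-2 aff ·: Ee|EE
E/II-1 aff I-1×I-2: Ee|EE
E/II-2 aff I-1×I-2: Ee|EE
⇒ E over [I-1,I-2,II-1,II-2]: 13 consistent
H/I-1 un ·: hh
H/I-2 ? ·: hh|Hh
H/II-1 un I-1×I-2: hh
H/II-2 ? I-1×I-2: hh|Hh
⇒ H over [I-1,I-2,II-1,II-2]: 3 consistent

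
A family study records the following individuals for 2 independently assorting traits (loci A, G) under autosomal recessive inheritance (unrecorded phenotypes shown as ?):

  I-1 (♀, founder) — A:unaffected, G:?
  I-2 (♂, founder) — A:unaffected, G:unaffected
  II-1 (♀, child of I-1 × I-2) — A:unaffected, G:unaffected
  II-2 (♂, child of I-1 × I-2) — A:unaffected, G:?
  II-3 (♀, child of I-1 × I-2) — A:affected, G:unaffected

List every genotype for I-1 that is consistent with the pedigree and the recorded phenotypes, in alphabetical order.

A/I-1 un ·: Aa
A/I-2 un ·: Aa
A/II-1 un I-1×I-2: AA|Aa
A/II-2 un I-1×I-2: AA|Aa
A/II-3 aff I-1×I-2: aa
⇒ A over [I-1,I-2,II-1,II-2,II-3]: 4 consistent
G/I-1 ? ·: GG|Gg|gg
G/I-2 un ·: GG|Gg
G/II-1 un I-1×I-2: GG|Gg
G/II-2 ? I-1×I-2: GG|Gg|gg
G/II-3 un I-1×I-2: GG|Gg
⇒ G over [I-1,I-2,II-1,II-2,II-3]: 32 consistent

I-1 ∈ {Aa GG, Aa Gg, Aa gg}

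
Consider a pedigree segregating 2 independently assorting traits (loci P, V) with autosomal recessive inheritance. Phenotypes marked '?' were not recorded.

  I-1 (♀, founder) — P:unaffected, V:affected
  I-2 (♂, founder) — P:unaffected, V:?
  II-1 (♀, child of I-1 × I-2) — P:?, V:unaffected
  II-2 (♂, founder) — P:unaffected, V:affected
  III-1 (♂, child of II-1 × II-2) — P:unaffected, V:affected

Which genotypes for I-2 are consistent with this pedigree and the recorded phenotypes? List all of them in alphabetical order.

P/I-1 un ·: PP|Pp
P/I-2 un ·: PP|Pp
P/II-1 ? I-1×I-2: PP|Pp|pp
P/II-2 un ·: PP|Pp
P/III-1 un II-1×II-2: PP|Pp
⇒ P over [I-1,I-2,II-1,II-2,III-1]: 26 consistent
V/I-1 aff ·: vv
V/I-2 ? ·: VV|Vv
V/II-1 un I-1×I-2: Vv
V/II-2 aff ·: vv
V/III-1 aff II-1×II-2: vv
⇒ V over [I-1,I-2,II-1,II-2,III-1]: 2 consistent

I-2 ∈ {PP VV, PP Vv, Pp VV, Pp Vv}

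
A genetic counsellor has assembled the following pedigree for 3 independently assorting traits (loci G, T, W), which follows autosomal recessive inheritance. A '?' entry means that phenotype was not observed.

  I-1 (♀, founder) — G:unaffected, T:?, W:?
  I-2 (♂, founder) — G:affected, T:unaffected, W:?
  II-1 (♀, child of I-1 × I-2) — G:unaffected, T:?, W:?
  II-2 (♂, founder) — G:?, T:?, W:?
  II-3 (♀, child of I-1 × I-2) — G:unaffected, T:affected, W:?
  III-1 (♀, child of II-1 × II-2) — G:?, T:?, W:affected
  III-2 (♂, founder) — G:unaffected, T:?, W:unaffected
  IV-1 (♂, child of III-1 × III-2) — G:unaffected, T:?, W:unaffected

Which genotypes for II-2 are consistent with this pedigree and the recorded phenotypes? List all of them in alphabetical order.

II-2 ∈ {GG TT Ww, GG TT ww, GG Tt Ww, GG Tt ww, GG tt Ww, GG tt ww, Gg TT Ww, Gg TT ww, Gg Tt Ww, Gg Tt ww, Gg tt Ww, Gg tt ww, gg TT Ww, gg TT ww, gg Tt Ww, gg Tt ww, gg tt Ww, gg tt ww}

G/I-1 un ·: GG|Gg
G/I-2 aff ·: gg
G/II-1 un I-1×I-2: Gg
G/II-2 ? ·: GG|Gg|gg
G/II-3 un I-1×I-2: Gg
G/III-1 ? II-1×II-2: GG|Gg|gg
G/III-2 un ·: GG|Gg
G/IV-1 un III-1×III-2: GG|Gg
⇒ G over [I-1,I-2,II-1,II-2,II-3,III-1,III-2,IV-1]: 44 consistent
T/I-1 ? ·: Tt|tt
T/I-2 un ·: Tt
T/II-1 ? I-1×I-2: TT|Tt|tt
T/II-2 ? ·: TT|Tt|tt
T/II-3 aff I-1×I-2: tt
T/III-1 ? II-1×II-2: TT|Tt|tt
T/III-2 ? ·: TT|Tt|tt
T/IV-1 ? III-1×III-2: TT|Tt|tt
⇒ T over [I-1,I-2,II-1,II-2,II-3,III-1,III-2,IV-1]: 140 consistent
W/I-1 ? ·: WW|Ww|ww
W/I-2 ? ·: WW|Ww|ww
W/II-1 ? I-1×I-2: Ww|ww
W/II-2 ? ·: Ww|ww
W/II-3 ? I-1×I-2: WW|Ww|ww
W/III-1 aff II-1×II-2: ww
W/III-2 un ·: WW|Ww
W/IV-1 un III-1×III-2: Ww
⇒ W over [I-1,I-2,II-1,II-2,II-3,III-1,III-2,IV-1]: 84 consistent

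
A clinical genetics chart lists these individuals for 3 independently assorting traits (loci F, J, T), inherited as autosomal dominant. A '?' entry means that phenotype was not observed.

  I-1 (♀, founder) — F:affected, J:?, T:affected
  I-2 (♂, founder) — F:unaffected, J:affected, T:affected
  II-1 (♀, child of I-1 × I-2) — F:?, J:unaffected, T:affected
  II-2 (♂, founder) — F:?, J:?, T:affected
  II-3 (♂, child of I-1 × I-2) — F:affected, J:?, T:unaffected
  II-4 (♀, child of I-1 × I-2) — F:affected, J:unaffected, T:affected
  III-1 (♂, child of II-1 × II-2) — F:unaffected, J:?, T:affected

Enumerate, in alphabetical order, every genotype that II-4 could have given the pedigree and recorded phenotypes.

II-4 ∈ {Ff jj TT, Ff jj Tt}

F/I-1 aff ·: Ff|FF
F/I-2 un ·: ff
F/II-1 ? I-1×I-2: ff|Ff
F/II-2 ? ·: ff|Ff
F/II-3 aff I-1×I-2: Ff
F/II-4 aff I-1×I-2: Ff
F/III-1 un II-1×II-2: ff
⇒ F over [I-1,I-2,II-1,II-2,II-3,II-4,III-1]: 6 consistent
J/I-1 ? ·: jj|Jj
J/I-2 aff ·: Jj
J/II-1 un I-1×I-2: jj
J/II-2 ? ·: jj|Jj|JJ
J/II-3 ? I-1×I-2: jj|Jj|JJ
J/II-4 un I-1×I-2: jj
J/III-1 ? II-1×II-2: jj|Jj
⇒ J over [I-1,I-2,II-1,II-2,II-3,II-4,III-1]: 20 consistent
T/I-1 aff ·: Tt
T/I-2 aff ·: Tt
T/II-1 aff I-1×I-2: Tt|TT
T/II-2 aff ·: Tt|TT
T/II-3 un I-1×I-2: tt
T/II-4 aff I-1×I-2: Tt|TT
T/III-1 aff II-1×II-2: Tt|TT
⇒ T over [I-1,I-2,II-1,II-2,II-3,II-4,III-1]: 14 consistent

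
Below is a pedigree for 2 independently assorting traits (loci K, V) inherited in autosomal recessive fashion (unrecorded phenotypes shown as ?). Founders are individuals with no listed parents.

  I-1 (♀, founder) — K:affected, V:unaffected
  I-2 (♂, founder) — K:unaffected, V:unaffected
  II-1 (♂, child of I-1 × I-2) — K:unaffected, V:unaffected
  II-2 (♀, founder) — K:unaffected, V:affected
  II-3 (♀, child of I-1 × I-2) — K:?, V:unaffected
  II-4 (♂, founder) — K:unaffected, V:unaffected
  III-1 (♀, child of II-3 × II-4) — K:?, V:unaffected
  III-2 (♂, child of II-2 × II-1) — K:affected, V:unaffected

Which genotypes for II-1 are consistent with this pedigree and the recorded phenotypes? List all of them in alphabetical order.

II-1 ∈ {Kk VV, Kk Vv}

K/I-1 aff ·: kk
K/I-2 un ·: KK|Kk
K/II-1 un I-1×I-2: Kk
K/II-2 un ·: Kk
K/II-3 ? I-1×I-2: Kk|kk
K/II-4 un ·: KK|Kk
K/III-1 ? II-3×II-4: KK|Kk|kk
K/III-2 aff II-2×II-1: kk
⇒ K over [I-1,I-2,II-1,II-2,II-3,II-4,III-1,III-2]: 13 consistent
V/I-1 un ·: VV|Vv
V/I-2 un ·: VV|Vv
V/II-1 un I-1×I-2: VV|Vv
V/II-2 aff ·: vv
V/II-3 un I-1×I-2: VV|Vv
V/II-4 un ·: VV|Vv
V/III-1 un II-3×II-4: VV|Vv
V/III-2 un II-2×II-1: Vv
⇒ V over [I-1,I-2,II-1,II-2,II-3,II-4,III-1,III-2]: 45 consistent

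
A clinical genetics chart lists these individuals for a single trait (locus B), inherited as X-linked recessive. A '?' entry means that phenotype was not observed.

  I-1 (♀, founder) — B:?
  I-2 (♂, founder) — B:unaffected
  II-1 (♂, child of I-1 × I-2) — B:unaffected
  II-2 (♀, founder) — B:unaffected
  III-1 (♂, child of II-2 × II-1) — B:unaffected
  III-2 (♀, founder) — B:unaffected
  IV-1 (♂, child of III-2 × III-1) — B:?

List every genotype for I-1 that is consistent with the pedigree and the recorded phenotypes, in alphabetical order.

B/I-1 ? ·: X^BX^B|X^BX^b
B/I-2 un ·: X^BY
B/II-1 un I-1×I-2: X^BY
B/II-2 un ·: X^BX^B|X^BX^b
B/III-1 un II-2×II-1: X^BY
B/III-2 un ·: X^BX^B|X^BX^b
B/IV-1 ? III-2×III-1: X^BY|X^bY
⇒ B over [I-1,I-2,II-1,II-2,III-1,III-2,IV-1]: 12 consistent

I-1 ∈ {X^BX^B, X^BX^b}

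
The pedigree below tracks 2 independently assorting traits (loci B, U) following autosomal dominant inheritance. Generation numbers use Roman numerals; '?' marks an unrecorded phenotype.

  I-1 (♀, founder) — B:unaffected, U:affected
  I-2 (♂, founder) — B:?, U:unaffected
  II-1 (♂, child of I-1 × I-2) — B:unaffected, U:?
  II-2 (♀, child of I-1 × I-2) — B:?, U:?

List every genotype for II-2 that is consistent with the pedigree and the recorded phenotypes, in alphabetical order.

B/I-1 un ·: bb
B/I-2 ? ·: bb|Bb
B/II-1 un I-1×I-2: bb
B/II-2 ? I-1×I-2: bb|Bb
⇒ B over [I-1,I-2,II-1,II-2]: 3 consistent
U/I-1 aff ·: Uu|UU
U/I-2 un ·: uu
U/II-1 ? I-1×I-2: uu|Uu
U/II-2 ? I-1×I-2: uu|Uu
⇒ U over [I-1,I-2,II-1,II-2]: 5 consistent

II-2 ∈ {Bb Uu, Bb uu, bb Uu, bb uu}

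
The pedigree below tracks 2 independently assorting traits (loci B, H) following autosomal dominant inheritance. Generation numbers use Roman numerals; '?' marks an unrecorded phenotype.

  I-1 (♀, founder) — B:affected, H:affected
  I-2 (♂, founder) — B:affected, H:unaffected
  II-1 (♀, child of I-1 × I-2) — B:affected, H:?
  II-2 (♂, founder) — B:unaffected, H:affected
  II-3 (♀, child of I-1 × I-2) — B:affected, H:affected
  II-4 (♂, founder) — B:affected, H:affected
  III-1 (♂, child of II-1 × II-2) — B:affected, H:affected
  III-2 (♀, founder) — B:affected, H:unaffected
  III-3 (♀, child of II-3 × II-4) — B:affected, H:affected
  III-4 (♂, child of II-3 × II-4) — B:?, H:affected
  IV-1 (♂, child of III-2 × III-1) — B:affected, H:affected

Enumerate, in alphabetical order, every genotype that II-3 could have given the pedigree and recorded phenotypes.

II-3 ∈ {BB Hh, Bb Hh}

B/I-1 aff ·: Bb|BB
B/I-2 aff ·: Bb|BB
B/II-1 aff I-1×I-2: Bb|BB
B/II-2 un ·: bb
B/II-3 aff I-1×I-2: Bb|BB
B/II-4 aff ·: Bb|BB
B/III-1 aff II-1×II-2: Bb
B/III-2 aff ·: Bb|BB
B/III-3 aff II-3×II-4: Bb|BB
B/III-4 ? II-3×II-4: bb|Bb|BB
B/IV-1 aff III-2×III-1: Bb|BB
⇒ B over [I-1,I-2,II-1,II-2,II-3,II-4,III-1,III-2,III-3,III-4,IV-1]: 380 consistent
H/I-1 aff ·: Hh|HH
H/I-2 un ·: hh
H/II-1 ? I-1×I-2: hh|Hh
H/II-2 aff ·: Hh|HH
H/II-3 aff I-1×I-2: Hh
H/II-4 aff ·: Hh|HH
H/III-1 aff II-1×II-2: Hh|HH
H/III-2 un ·: hh
H/III-3 aff II-3×II-4: Hh|HH
H/III-4 aff II-3×II-4: Hh|HH
H/IV-1 aff III-2×III-1: Hh
⇒ H over [I-1,I-2,II-1,II-2,II-3,II-4,III-1,III-2,III-3,III-4,IV-1]: 80 consistent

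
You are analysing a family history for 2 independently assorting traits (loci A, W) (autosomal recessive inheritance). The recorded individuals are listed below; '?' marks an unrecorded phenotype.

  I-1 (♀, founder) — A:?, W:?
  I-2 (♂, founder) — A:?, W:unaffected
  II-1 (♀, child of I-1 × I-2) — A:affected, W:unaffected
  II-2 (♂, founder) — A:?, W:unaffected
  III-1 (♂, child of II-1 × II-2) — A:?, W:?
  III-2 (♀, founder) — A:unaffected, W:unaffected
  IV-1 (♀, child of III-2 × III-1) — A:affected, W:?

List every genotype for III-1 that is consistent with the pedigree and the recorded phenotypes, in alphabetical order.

III-1 ∈ {Aa WW, Aa Ww, Aa ww, aa WW, aa Ww, aa ww}

A/I-1 ? ·: Aa|aa
A/I-2 ? ·: Aa|aa
A/II-1 aff I-1×I-2: aa
A/II-2 ? ·: AA|Aa|aa
A/III-1 ? II-1×II-2: Aa|aa
A/III-2 un ·: Aa
A/IV-1 aff III-2×III-1: aa
⇒ A over [I-1,I-2,II-1,II-2,III-1,III-2,IV-1]: 16 consistent
W/I-1 ? ·: WW|Ww|ww
W/I-2 un ·: WW|Ww
W/II-1 un I-1×I-2: WW|Ww
W/II-2 un ·: WW|Ww
W/III-1 ? II-1×II-2: WW|Ww|ww
W/III-2 un ·: WW|Ww
W/IV-1 ? III-2×III-1: WW|Ww|ww
⇒ W over [I-1,I-2,II-1,II-2,III-1,III-2,IV-1]: 139 consistent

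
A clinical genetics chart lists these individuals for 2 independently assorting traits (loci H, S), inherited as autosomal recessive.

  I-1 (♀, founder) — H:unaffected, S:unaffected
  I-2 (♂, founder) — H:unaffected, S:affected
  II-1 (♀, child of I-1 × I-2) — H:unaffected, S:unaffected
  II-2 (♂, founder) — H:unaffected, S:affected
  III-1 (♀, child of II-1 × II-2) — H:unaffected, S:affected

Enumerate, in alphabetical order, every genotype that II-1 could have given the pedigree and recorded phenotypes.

II-1 ∈ {HH Ss, Hh Ss}

H/I-1 un ·: HH|Hh
H/I-2 un ·: HH|Hh
H/II-1 un I-1×I-2: HH|Hh
H/II-2 un ·: HH|Hh
H/III-1 un II-1×II-2: HH|Hh
⇒ H over [I-1,I-2,II-1,II-2,III-1]: 24 consistent
S/I-1 un ·: SS|Ss
S/I-2 aff ·: ss
S/II-1 un I-1×I-2: Ss
S/II-2 aff ·: ss
S/III-1 aff II-1×II-2: ss
⇒ S over [I-1,I-2,II-1,II-2,III-1]: 2 consistent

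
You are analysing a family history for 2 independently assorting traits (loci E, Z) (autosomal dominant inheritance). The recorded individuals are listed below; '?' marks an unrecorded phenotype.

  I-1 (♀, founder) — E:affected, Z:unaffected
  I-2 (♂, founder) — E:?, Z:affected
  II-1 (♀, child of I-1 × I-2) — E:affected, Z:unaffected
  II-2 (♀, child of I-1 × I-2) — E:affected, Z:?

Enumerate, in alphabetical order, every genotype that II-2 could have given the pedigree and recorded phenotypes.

II-2 ∈ {EE Zz, EE zz, Ee Zz, Ee zz}

E/I-1 aff ·: Ee|EE
E/I-2 ? ·: ee|Ee|EE
E/II-1 aff I-1×I-2: Ee|EE
E/II-2 aff I-1×I-2: Ee|EE
⇒ E over [I-1,I-2,II-1,II-2]: 15 consistent
Z/I-1 un ·: zz
Z/I-2 aff ·: Zz
Z/II-1 un I-1×I-2: zz
Z/II-2 ? I-1×I-2: zz|Zz
⇒ Z over [I-1,I-2,II-1,II-2]: 2 consistent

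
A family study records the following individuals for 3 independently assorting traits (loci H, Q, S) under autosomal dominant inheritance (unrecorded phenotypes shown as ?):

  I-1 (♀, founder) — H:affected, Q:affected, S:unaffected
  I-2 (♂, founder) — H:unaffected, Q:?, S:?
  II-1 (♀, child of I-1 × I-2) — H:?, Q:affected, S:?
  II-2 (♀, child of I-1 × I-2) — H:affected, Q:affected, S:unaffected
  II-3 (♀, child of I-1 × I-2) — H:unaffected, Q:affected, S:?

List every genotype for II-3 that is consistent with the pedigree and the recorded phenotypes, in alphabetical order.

II-3 ∈ {hh QQ Ss, hh QQ ss, hh Qq Ss, hh Qq ss}

H/I-1 aff ·: Hh
H/I-2 un ·: hh
H/II-1 ? I-1×I-2: hh|Hh
H/II-2 aff I-1×I-2: Hh
H/II-3 un I-1×I-2: hh
⇒ H over [I-1,I-2,II-1,II-2,II-3]: 2 consistent
Q/I-1 aff ·: Qq|QQ
Q/I-2 ? ·: qq|Qq|QQ
Q/II-1 aff I-1×I-2: Qq|QQ
Q/II-2 aff I-1×I-2: Qq|QQ
Q/II-3 aff I-1×I-2: Qq|QQ
⇒ Q over [I-1,I-2,II-1,II-2,II-3]: 27 consistent
S/I-1 un ·: ss
S/I-2 ? ·: ss|Ss
S/II-1 ? I-1×I-2: ss|Ss
S/II-2 un I-1×I-2: ss
S/II-3 ? I-1×I-2: ss|Ss
⇒ S over [I-1,I-2,II-1,II-2,II-3]: 5 consistent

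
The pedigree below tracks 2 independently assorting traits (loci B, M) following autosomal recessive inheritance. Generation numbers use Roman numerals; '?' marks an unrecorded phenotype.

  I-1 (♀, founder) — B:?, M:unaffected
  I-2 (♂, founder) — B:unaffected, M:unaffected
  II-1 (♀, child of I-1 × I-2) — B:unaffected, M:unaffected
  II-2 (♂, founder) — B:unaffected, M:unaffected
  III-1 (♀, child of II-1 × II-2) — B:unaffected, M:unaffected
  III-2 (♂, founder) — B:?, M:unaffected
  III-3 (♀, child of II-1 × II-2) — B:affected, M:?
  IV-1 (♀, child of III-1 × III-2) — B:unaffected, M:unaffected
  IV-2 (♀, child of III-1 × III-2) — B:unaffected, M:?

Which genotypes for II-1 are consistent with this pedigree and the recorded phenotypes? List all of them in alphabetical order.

B/I-1 ? ·: BB|Bb|bb
B/I-2 un ·: BB|Bb
B/II-1 un I-1×I-2: Bb
B/II-2 un ·: Bb
B/III-1 un II-1×II-2: BB|Bb
B/III-2 ? ·: BB|Bb|bb
B/III-3 aff II-1×II-2: bb
B/IV-1 un III-1×III-2: BB|Bb
B/IV-2 un III-1×III-2: BB|Bb
⇒ B over [I-1,I-2,II-1,II-2,III-1,III-2,III-3,IV-1,IV-2]: 75 consistent
M/I-1 un ·: MM|Mm
M/I-2 un ·: MM|Mm
M/II-1 un I-1×I-2: MM|Mm
M/II-2 un ·: MM|Mm
M/III-1 un II-1×II-2: MM|Mm
M/III-2 un ·: MM|Mm
M/III-3 ? II-1×II-2: MM|Mm|mm
M/IV-1 un III-1×III-2: MM|Mm
M/IV-2 ? III-1×III-2: MM|Mm|mm
⇒ M over [I-1,I-2,II-1,II-2,III-1,III-2,III-3,IV-1,IV-2]: 365 consistent

II-1 ∈ {Bb MM, Bb Mm}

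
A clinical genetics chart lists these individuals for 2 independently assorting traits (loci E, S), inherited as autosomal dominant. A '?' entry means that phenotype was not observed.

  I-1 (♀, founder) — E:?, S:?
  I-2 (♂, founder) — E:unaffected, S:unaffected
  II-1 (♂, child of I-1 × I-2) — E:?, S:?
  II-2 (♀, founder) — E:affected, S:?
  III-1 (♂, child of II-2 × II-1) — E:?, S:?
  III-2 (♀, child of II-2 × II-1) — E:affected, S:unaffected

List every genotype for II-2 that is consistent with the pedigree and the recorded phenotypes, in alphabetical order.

E/I-1 ? ·: ee|Ee|EE
E/I-2 un ·: ee
E/II-1 ? I-1×I-2: ee|Ee
E/II-2 aff ·: Ee|EE
E/III-1 ? II-2×II-1: ee|Ee|EE
E/III-2 aff II-2×II-1: Ee|EE
⇒ E over [I-1,I-2,II-1,II-2,III-1,III-2]: 26 consistent
S/I-1 ? ·: ss|Ss|SS
S/I-2 un ·: ss
S/II-1 ? I-1×I-2: ss|Ss
S/II-2 ? ·: ss|Ss
S/III-1 ? II-2×II-1: ss|Ss|SS
S/III-2 un II-2×II-1: ss
⇒ S over [I-1,I-2,II-1,II-2,III-1,III-2]: 16 consistent

II-2 ∈ {EE Ss, EE ss, Ee Ss, Ee ss}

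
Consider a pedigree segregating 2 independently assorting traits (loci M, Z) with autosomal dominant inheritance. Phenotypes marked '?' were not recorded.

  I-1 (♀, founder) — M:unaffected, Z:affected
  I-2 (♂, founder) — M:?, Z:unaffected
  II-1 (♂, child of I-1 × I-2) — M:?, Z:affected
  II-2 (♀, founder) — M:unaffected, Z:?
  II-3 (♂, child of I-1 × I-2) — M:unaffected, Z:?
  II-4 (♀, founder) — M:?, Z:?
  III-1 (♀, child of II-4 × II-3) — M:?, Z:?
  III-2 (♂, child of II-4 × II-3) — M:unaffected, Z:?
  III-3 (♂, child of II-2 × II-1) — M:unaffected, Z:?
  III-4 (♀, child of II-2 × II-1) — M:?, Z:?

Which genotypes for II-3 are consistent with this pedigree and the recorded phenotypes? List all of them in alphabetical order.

II-3 ∈ {mm Zz, mm zz}

M/I-1 un ·: mm
M/I-2 ? ·: mm|Mm
M/II-1 ? I-1×I-2: mm|Mm
M/II-2 un ·: mm
M/II-3 un I-1×I-2: mm
M/II-4 ? ·: mm|Mm
M/III-1 ? II-4×II-3: mm|Mm
M/III-2 un II-4×II-3: mm
M/III-3 un II-2×II-1: mm
M/III-4 ? II-2×II-1: mm|Mm
⇒ M over [I-1,I-2,II-1,II-2,II-3,II-4,III-1,III-2,III-3,III-4]: 12 consistent
Z/I-1 aff ·: Zz|ZZ
Z/I-2 un ·: zz
Z/II-1 aff I-1×I-2: Zz
Z/II-2 ? ·: zz|Zz|ZZ
Z/II-3 ? I-1×I-2: zz|Zz
Z/II-4 ? ·: zz|Zz|ZZ
Z/III-1 ? II-4×II-3: zz|Zz|ZZ
Z/III-2 ? II-4×II-3: zz|Zz|ZZ
Z/III-3 ? II-2×II-1: zz|Zz|ZZ
Z/III-4 ? II-2×II-1: zz|Zz|ZZ
⇒ Z over [I-1,I-2,II-1,II-2,II-3,II-4,III-1,III-2,III-3,III-4]: 680 consistent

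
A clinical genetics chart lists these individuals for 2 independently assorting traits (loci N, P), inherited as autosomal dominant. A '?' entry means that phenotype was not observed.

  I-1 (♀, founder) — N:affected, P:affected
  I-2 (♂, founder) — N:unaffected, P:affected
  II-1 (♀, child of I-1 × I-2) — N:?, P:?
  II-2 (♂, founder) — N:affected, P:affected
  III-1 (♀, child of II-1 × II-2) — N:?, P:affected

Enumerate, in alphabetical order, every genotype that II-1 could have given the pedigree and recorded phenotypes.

II-1 ∈ {Nn PP, Nn Pp, Nn pp, nn PP, nn Pp, nn pp}

N/I-1 aff ·: Nn|NN
N/I-2 un ·: nn
N/II-1 ? I-1×I-2: nn|Nn
N/II-2 aff ·: Nn|NN
N/III-1 ? II-1×II-2: nn|Nn|NN
⇒ N over [I-1,I-2,II-1,II-2,III-1]: 13 consistent
P/I-1 aff ·: Pp|PP
P/I-2 aff ·: Pp|PP
P/II-1 ? I-1×I-2: pp|Pp|PP
P/II-2 aff ·: Pp|PP
P/III-1 aff II-1×II-2: Pp|PP
⇒ P over [I-1,I-2,II-1,II-2,III-1]: 26 consistent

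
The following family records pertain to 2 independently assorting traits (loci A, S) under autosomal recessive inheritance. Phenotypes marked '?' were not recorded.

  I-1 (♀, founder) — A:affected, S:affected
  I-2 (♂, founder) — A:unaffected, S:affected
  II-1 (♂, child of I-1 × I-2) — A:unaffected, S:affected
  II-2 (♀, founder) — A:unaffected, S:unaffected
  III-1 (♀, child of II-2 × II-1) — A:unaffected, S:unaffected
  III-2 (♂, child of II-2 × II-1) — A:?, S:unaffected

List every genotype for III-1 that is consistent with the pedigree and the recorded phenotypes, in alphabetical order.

A/I-1 aff ·: aa
A/I-2 un ·: AA|Aa
A/II-1 un I-1×I-2: Aa
A/II-2 un ·: AA|Aa
A/III-1 un II-2×II-1: AA|Aa
A/III-2 ? II-2×II-1: AA|Aa|aa
⇒ A over [I-1,I-2,II-1,II-2,III-1,III-2]: 20 consistent
S/I-1 aff ·: ss
S/I-2 aff ·: ss
S/II-1 aff I-1×I-2: ss
S/II-2 un ·: SS|Ss
S/III-1 un II-2×II-1: Ss
S/III-2 un II-2×II-1: Ss
⇒ S over [I-1,I-2,II-1,II-2,III-1,III-2]: 2 consistent

III-1 ∈ {AA Ss, Aa Ss}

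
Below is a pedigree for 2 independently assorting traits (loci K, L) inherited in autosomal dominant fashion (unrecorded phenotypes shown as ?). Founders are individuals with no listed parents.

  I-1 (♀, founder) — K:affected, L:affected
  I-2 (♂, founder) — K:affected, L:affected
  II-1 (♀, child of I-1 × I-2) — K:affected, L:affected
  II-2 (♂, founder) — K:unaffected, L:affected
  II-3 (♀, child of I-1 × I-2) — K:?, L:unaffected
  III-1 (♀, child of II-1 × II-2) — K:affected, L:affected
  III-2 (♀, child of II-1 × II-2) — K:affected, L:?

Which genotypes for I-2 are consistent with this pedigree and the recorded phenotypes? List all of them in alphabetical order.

K/I-1 aff ·: Kk|KK
K/I-2 aff ·: Kk|KK
K/II-1 aff I-1×I-2: Kk|KK
K/II-2 un ·: kk
K/II-3 ? I-1×I-2: kk|Kk|KK
K/III-1 aff II-1×II-2: Kk
K/III-2 aff II-1×II-2: Kk
⇒ K over [I-1,I-2,II-1,II-2,II-3,III-1,III-2]: 15 consistent
L/I-1 aff ·: Ll
L/I-2 aff ·: Ll
L/II-1 aff I-1×I-2: Ll|LL
L/II-2 aff ·: Ll|LL
L/II-3 un I-1×I-2: ll
L/III-1 aff II-1×II-2: Ll|LL
L/III-2 ? II-1×II-2: ll|Ll|LL
⇒ L over [I-1,I-2,II-1,II-2,II-3,III-1,III-2]: 15 consistent

I-2 ∈ {KK Ll, Kk Ll}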